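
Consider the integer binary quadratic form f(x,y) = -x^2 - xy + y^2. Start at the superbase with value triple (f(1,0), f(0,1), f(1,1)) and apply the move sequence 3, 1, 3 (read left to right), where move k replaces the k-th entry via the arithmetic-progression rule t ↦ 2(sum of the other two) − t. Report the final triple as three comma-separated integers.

start (-1,1,-1) = (f(1,0),f(0,1),f(1,1))
replace slot 3: 2·((-1)+1) − (-1) = 1 → (-1,1,1)
replace slot 1: 2·(1+1) − (-1) = 5 → (5,1,1)
replace slot 3: 2·(5+1) − 1 = 11 → (5,1,11)

5,1,11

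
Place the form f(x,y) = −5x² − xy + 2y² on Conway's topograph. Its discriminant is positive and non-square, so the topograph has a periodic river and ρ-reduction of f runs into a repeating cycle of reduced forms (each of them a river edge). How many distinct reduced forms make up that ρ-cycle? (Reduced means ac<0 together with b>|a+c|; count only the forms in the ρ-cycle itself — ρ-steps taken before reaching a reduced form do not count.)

D = 41, ⌊√D⌋ = 6
descent: ρ → (2,5,-2)  [lands on river]
river: ρ → (-2,3,4)
river: ρ → (4,5,-1)
river: ρ → (-1,5,4)
river: ρ → (4,3,-2)
river: ρ → (-2,5,2)
river: ρ → (2,3,-4)
river: ρ → (-4,5,1)
river: ρ → (1,5,-4)
river: ρ → (-4,3,2)
ρ-cycle length = 10 (tail of 1 descent step not counted)

10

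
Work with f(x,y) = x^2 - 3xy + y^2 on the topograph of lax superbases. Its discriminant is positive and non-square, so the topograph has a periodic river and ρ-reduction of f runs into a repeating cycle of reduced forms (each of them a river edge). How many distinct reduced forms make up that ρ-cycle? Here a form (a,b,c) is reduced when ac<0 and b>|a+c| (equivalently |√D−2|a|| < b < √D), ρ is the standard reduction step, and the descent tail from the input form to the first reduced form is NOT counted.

D = 5, ⌊√D⌋ = 2
descent: ρ → (1,1,-1)  [lands on river]
river: ρ → (-1,1,1)
ρ-cycle length = 2 (tail of 1 descent step not counted)

2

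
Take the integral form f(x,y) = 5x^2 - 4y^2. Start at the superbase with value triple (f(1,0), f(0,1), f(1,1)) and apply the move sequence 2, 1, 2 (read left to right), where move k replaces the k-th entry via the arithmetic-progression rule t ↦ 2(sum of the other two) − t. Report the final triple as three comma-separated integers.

start (5,-4,1) = (f(1,0),f(0,1),f(1,1))
replace slot 2: 2·(5+1) − (-4) = 16 → (5,16,1)
replace slot 1: 2·(16+1) − 5 = 29 → (29,16,1)
replace slot 2: 2·(29+1) − 16 = 44 → (29,44,1)

29,44,1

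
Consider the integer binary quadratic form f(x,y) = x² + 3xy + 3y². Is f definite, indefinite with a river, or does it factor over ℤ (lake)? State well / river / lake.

D = b²−4ac = 3² − 4·1·3 = -3
D < 0 ⇒ definite ⇒ every region one sign ⇒ single well

well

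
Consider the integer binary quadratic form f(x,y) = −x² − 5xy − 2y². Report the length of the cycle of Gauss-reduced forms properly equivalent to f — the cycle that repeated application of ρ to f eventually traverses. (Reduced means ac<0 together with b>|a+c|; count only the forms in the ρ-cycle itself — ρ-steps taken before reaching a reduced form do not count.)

D = 17, ⌊√D⌋ = 4
descent: ρ → (-2,1,2)  [lands on river]
river: ρ → (2,3,-1)
river: ρ → (-1,3,2)
river: ρ → (2,1,-2)
river: ρ → (-2,3,1)
river: ρ → (1,3,-2)
ρ-cycle length = 6 (tail of 1 descent step not counted)

6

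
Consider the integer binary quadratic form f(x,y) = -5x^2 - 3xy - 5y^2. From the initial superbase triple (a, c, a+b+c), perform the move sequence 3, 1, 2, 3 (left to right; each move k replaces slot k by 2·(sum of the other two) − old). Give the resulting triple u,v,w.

start (-5,-5,-13) = (f(1,0),f(0,1),f(1,1))
replace slot 3: 2·((-5)+(-5)) − (-13) = -7 → (-5,-5,-7)
replace slot 1: 2·((-5)+(-7)) − (-5) = -19 → (-19,-5,-7)
replace slot 2: 2·((-19)+(-7)) − (-5) = -47 → (-19,-47,-7)
replace slot 3: 2·((-19)+(-47)) − (-7) = -125 → (-19,-47,-125)

-19,-47,-125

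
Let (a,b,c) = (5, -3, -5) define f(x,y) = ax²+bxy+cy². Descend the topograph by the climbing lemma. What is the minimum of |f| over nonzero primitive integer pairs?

descent: ρ → (-5,3,5)  [lands on river]
river: ρ → (5,7,-3)
river: ρ → (-3,5,7)
river: ρ → (7,9,-1)
river: ρ → (-1,9,7)
river: ρ → (7,5,-3)
river: ρ → (-3,7,5)
river: ρ → (5,3,-5)
river: ρ → (-5,7,3)
river: ρ → (3,5,-7)
river: ρ → (-7,9,1)
river: ρ → (1,9,-7)
river: ρ → (-7,5,3)
river: ρ → (3,7,-5)
closes: descent 1, river 14
min |a| on river = 1

1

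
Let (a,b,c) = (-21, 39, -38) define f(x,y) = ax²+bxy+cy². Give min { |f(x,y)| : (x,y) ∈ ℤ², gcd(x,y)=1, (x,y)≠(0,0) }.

translate: b→3 (≡-39 mod 42), so (21,-39,38)→(21,3,20)
flip: (21,3,20)→(20,-3,21)
reduced (well bottom): (20,-3,21) with a≤c, −a<b≤a
well minimum |f| = |-20| = 20 (negative-definite)

20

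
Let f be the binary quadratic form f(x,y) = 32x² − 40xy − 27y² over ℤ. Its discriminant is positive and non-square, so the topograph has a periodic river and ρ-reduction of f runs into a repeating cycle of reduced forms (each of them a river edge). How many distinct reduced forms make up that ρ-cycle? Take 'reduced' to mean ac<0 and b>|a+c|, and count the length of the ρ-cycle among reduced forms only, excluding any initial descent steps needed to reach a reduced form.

D = 5056, ⌊√D⌋ = 71
descent: ρ → (-27,40,32)  [lands on river]
river: ρ → (32,24,-35)
river: ρ → (-35,46,21)
river: ρ → (21,38,-43)
river: ρ → (-43,48,16)
river: ρ → (16,48,-43)
river: ρ → (-43,38,21)
river: ρ → (21,46,-35)
river: ρ → (-35,24,32)
river: ρ → (32,40,-27)
river: ρ → (-27,68,4)
river: ρ → (4,68,-27)
ρ-cycle length = 12 (tail of 1 descent step not counted)

12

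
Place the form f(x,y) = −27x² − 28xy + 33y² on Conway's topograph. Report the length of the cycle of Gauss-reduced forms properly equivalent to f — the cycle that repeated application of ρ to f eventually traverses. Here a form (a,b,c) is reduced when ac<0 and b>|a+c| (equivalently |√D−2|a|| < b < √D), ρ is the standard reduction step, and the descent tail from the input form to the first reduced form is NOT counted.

D = 4348, ⌊√D⌋ = 65
descent: ρ → (33,28,-27)  [lands on river]
river: ρ → (-27,26,34)
river: ρ → (34,42,-19)
river: ρ → (-19,34,42)
river: ρ → (42,50,-11)
river: ρ → (-11,60,17)
river: ρ → (17,42,-38)
river: ρ → (-38,34,21)
river: ρ → (21,50,-22)
river: ρ → (-22,38,33)
ρ-cycle length = 10 (tail of 1 descent step not counted)

10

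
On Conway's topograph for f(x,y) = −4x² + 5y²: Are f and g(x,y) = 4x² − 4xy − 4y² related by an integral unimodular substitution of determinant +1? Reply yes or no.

D₁ = 80, D₂ = 80
river cycle of f (length 2): (-4, 8, 1), (1, 8, -4)
river cycle of g (length 2): (-4, 4, 4), (4, 4, -4)
cycles differ ⇒ inequivalent

no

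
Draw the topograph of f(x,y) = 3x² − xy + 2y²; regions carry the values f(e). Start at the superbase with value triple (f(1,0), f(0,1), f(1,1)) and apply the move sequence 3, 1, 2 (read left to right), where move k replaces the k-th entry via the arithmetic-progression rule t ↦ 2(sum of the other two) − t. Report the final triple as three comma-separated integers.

start (3,2,4) = (f(1,0),f(0,1),f(1,1))
replace slot 3: 2·(3+2) − 4 = 6 → (3,2,6)
replace slot 1: 2·(2+6) − 3 = 13 → (13,2,6)
replace slot 2: 2·(13+6) − 2 = 36 → (13,36,6)

13,36,6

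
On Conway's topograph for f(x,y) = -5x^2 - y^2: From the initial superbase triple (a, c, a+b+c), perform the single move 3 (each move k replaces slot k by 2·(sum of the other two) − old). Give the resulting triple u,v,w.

start (-5,-1,-6) = (f(1,0),f(0,1),f(1,1))
replace slot 3: 2·((-5)+(-1)) − (-6) = -6 → (-5,-1,-6)

-5,-1,-6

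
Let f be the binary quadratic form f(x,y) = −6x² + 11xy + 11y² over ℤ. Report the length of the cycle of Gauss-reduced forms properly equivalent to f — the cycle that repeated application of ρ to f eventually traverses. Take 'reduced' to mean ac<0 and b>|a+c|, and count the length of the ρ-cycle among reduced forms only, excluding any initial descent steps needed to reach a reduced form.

D = 385, ⌊√D⌋ = 19
river: ρ → (11,11,-6)
river: ρ → (-6,13,9)
river: ρ → (9,5,-10)
river: ρ → (-10,15,4)
river: ρ → (4,17,-6)
river: ρ → (-6,19,1)
river: ρ → (1,19,-6)
river: ρ → (-6,17,4)
river: ρ → (4,15,-10)
river: ρ → (-10,5,9)
river: ρ → (9,13,-6)
river: ρ → (-6,11,11)
ρ-cycle length = 12 (tail of 0 descent steps not counted)

12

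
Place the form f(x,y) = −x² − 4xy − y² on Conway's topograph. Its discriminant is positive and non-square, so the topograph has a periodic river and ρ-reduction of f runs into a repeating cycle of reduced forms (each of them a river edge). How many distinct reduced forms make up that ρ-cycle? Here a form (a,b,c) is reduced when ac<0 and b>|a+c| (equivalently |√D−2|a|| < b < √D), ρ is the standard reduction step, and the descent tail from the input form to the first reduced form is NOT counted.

D = 12, ⌊√D⌋ = 3
descent: ρ → (-1,2,2)  [lands on river]
river: ρ → (2,2,-1)
ρ-cycle length = 2 (tail of 1 descent step not counted)

2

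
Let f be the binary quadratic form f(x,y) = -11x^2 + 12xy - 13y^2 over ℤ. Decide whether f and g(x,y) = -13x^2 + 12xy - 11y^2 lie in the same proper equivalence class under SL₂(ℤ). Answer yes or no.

D₁ = -428, D₂ = -428
f is negative-definite; reduce −f:
−f: translate: b→10 (≡-12 mod 22), so (11,-12,13)→(11,10,12)
−f: reduced (well bottom): (11,10,12) with a≤c, −a<b≤a
flip sign back: reduced form of f is (-11,-10,-12)
g is negative-definite; reduce −g:
−g: flip: (13,-12,11)→(11,12,13)
−g: translate: b→-10 (≡12 mod 22), so (11,12,13)→(11,-10,12)
−g: reduced (well bottom): (11,-10,12) with a≤c, −a<b≤a
flip sign back: reduced form of g is (-11,10,-12)
reduced forms (-11, -10, -12) vs (-11, 10, -12) ⇒ inequivalent

no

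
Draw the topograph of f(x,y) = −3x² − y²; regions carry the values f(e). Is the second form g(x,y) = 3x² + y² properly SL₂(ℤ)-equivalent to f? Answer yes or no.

D₁ = -12, D₂ = -12
f is negative-definite; reduce −f:
−f: flip: (3,0,1)→(1,0,3)
−f: reduced (well bottom): (1,0,3) with a≤c, −a<b≤a
flip sign back: reduced form of f is (-1,0,-3)
g: flip: (3,0,1)→(1,0,3)
g: reduced (well bottom): (1,0,3) with a≤c, −a<b≤a
reduced forms (-1, 0, -3) vs (1, 0, 3) ⇒ inequivalent

no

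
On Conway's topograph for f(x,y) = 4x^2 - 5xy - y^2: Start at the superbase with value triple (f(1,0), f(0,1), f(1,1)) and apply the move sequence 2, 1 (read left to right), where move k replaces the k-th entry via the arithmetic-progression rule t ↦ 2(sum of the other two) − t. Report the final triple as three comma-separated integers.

start (4,-1,-2) = (f(1,0),f(0,1),f(1,1))
replace slot 2: 2·(4+(-2)) − (-1) = 5 → (4,5,-2)
replace slot 1: 2·(5+(-2)) − 4 = 2 → (2,5,-2)

2,5,-2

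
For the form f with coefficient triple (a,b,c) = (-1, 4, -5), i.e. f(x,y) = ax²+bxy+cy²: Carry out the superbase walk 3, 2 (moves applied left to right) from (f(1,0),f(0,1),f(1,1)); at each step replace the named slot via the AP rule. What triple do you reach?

start (-1,-5,-2) = (f(1,0),f(0,1),f(1,1))
replace slot 3: 2·((-1)+(-5)) − (-2) = -10 → (-1,-5,-10)
replace slot 2: 2·((-1)+(-10)) − (-5) = -17 → (-1,-17,-10)

-1,-17,-10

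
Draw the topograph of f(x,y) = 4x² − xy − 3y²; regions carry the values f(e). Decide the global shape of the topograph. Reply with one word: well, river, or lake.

D = b²−4ac = (-1)² − 4·4·(-3) = 49
D = 7² is a perfect square ⇒ form factors over ℤ ⇒ lakes

lake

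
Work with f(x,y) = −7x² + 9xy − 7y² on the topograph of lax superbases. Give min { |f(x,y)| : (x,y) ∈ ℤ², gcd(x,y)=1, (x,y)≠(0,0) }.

translate: b→5 (≡-9 mod 14), so (7,-9,7)→(7,5,5)
flip: (7,5,5)→(5,-5,7)
translate: b→5 (≡-5 mod 10), so (5,-5,7)→(5,5,7)
reduced (well bottom): (5,5,7) with a≤c, −a<b≤a
well minimum |f| = |-5| = 5 (negative-definite)

5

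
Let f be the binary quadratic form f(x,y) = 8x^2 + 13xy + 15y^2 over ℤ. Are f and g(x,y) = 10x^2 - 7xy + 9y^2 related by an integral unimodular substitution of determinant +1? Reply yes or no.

D₁ = -311, D₂ = -311
f: translate: b→-3 (≡13 mod 16), so (8,13,15)→(8,-3,10)
f: reduced (well bottom): (8,-3,10) with a≤c, −a<b≤a
g: flip: (10,-7,9)→(9,7,10)
g: reduced (well bottom): (9,7,10) with a≤c, −a<b≤a
reduced forms (8, -3, 10) vs (9, 7, 10) ⇒ inequivalent

no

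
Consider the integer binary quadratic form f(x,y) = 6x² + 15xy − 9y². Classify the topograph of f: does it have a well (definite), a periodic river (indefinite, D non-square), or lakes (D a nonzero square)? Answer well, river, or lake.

D = b²−4ac = 15² − 4·6·(-9) = 441
D = 21² is a perfect square ⇒ form factors over ℤ ⇒ lakes

lake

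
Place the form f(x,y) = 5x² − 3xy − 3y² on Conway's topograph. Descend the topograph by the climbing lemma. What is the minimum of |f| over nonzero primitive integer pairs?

descent: ρ → (-3,3,5)  [lands on river]
river: ρ → (5,7,-1)
river: ρ → (-1,7,5)
river: ρ → (5,3,-3)
closes: descent 1, river 4
min |a| on river = 1

1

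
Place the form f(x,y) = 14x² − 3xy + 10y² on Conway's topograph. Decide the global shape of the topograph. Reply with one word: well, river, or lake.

D = b²−4ac = (-3)² − 4·14·10 = -551
D < 0 ⇒ definite ⇒ every region one sign ⇒ single well

well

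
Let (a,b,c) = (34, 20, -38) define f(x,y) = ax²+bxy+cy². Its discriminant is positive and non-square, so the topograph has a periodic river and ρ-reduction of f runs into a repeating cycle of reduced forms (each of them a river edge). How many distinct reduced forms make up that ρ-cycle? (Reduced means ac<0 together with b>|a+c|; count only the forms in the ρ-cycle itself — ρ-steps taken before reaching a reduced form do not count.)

D = 5568, ⌊√D⌋ = 74
river: ρ → (-38,56,16)
river: ρ → (16,72,-6)
river: ρ → (-6,72,16)
river: ρ → (16,56,-38)
river: ρ → (-38,20,34)
river: ρ → (34,48,-24)
river: ρ → (-24,48,34)
river: ρ → (34,20,-38)
ρ-cycle length = 8 (tail of 0 descent steps not counted)

8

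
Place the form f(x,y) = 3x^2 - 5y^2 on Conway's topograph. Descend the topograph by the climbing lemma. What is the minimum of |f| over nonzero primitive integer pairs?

descent: ρ → (-5,0,3)
descent: ρ → (3,6,-2)  [lands on river]
river: ρ → (-2,6,3)
closes: descent 2, river 2
min |a| on river = 2

2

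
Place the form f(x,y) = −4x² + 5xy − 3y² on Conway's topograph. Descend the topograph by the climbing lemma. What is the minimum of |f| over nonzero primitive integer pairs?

translate: b→3 (≡-5 mod 8), so (4,-5,3)→(4,3,2)
flip: (4,3,2)→(2,-3,4)
translate: b→1 (≡-3 mod 4), so (2,-3,4)→(2,1,3)
reduced (well bottom): (2,1,3) with a≤c, −a<b≤a
well minimum |f| = |-2| = 2 (negative-definite)

2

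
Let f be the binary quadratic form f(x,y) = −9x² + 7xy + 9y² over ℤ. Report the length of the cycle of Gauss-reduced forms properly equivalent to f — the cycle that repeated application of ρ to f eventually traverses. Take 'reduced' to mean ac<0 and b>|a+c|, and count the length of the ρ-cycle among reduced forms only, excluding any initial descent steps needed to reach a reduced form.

D = 373, ⌊√D⌋ = 19
river: ρ → (9,11,-7)
river: ρ → (-7,17,3)
river: ρ → (3,19,-1)
river: ρ → (-1,19,3)
river: ρ → (3,17,-7)
river: ρ → (-7,11,9)
river: ρ → (9,7,-9)
river: ρ → (-9,11,7)
river: ρ → (7,17,-3)
river: ρ → (-3,19,1)
river: ρ → (1,19,-3)
river: ρ → (-3,17,7)
river: ρ → (7,11,-9)
river: ρ → (-9,7,9)
ρ-cycle length = 14 (tail of 0 descent steps not counted)

14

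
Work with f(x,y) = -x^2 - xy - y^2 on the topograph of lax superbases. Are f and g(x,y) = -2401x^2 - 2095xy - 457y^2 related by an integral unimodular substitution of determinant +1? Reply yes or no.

D₁ = -3, D₂ = -3
f is negative-definite; reduce −f:
−f: reduced (well bottom): (1,1,1) with a≤c, −a<b≤a
flip sign back: reduced form of f is (-1,-1,-1)
g is negative-definite; reduce −g:
−g: flip: (2401,2095,457)→(457,-2095,2401)
−g: translate: b→-267 (≡-2095 mod 914), so (457,-2095,2401)→(457,-267,39)
−g: flip: (457,-267,39)→(39,267,457)
−g: translate: b→33 (≡267 mod 78), so (39,267,457)→(39,33,7)
−g: flip: (39,33,7)→(7,-33,39)
−g: translate: b→-5 (≡-33 mod 14), so (7,-33,39)→(7,-5,1)
−g: flip: (7,-5,1)→(1,5,7)
−g: translate: b→1 (≡5 mod 2), so (1,5,7)→(1,1,1)
−g: reduced (well bottom): (1,1,1) with a≤c, −a<b≤a
flip sign back: reduced form of g is (-1,-1,-1)
reduced forms (-1, -1, -1) vs (-1, -1, -1) ⇒ equivalent

yes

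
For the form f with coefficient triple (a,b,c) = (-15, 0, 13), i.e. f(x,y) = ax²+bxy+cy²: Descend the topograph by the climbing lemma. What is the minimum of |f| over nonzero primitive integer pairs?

descent: ρ → (13,26,-2)  [lands on river]
river: ρ → (-2,26,13)
closes: descent 1, river 2
min |a| on river = 2

2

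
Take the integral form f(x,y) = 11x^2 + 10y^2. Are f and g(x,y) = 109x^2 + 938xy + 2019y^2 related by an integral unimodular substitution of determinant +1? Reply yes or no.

D₁ = -440, D₂ = -440
f: flip: (11,0,10)→(10,0,11)
f: reduced (well bottom): (10,0,11) with a≤c, −a<b≤a
g: translate: b→66 (≡938 mod 218), so (109,938,2019)→(109,66,11)
g: flip: (109,66,11)→(11,-66,109)
g: translate: b→0 (≡-66 mod 22), so (11,-66,109)→(11,0,10)
g: flip: (11,0,10)→(10,0,11)
g: reduced (well bottom): (10,0,11) with a≤c, −a<b≤a
reduced forms (10, 0, 11) vs (10, 0, 11) ⇒ equivalent

yes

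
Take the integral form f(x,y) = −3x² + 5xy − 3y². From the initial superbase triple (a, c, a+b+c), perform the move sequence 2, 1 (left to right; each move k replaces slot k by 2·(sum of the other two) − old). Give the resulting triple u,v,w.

start (-3,-3,-1) = (f(1,0),f(0,1),f(1,1))
replace slot 2: 2·((-3)+(-1)) − (-3) = -5 → (-3,-5,-1)
replace slot 1: 2·((-5)+(-1)) − (-3) = -9 → (-9,-5,-1)

-9,-5,-1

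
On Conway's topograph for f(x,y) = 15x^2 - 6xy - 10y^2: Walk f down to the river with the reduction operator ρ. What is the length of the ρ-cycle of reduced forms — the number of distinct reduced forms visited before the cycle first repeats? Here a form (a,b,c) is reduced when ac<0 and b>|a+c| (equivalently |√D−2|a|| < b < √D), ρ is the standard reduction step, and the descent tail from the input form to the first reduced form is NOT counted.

D = 636, ⌊√D⌋ = 25
descent: ρ → (-10,6,15)  [lands on river]
river: ρ → (15,24,-1)
river: ρ → (-1,24,15)
river: ρ → (15,6,-10)
river: ρ → (-10,14,11)
river: ρ → (11,8,-13)
river: ρ → (-13,18,6)
river: ρ → (6,18,-13)
river: ρ → (-13,8,11)
river: ρ → (11,14,-10)
ρ-cycle length = 10 (tail of 1 descent step not counted)

10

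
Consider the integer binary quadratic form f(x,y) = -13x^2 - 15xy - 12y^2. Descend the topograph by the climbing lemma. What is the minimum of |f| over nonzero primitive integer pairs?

translate: b→-11 (≡15 mod 26), so (13,15,12)→(13,-11,10)
flip: (13,-11,10)→(10,11,13)
translate: b→-9 (≡11 mod 20), so (10,11,13)→(10,-9,12)
reduced (well bottom): (10,-9,12) with a≤c, −a<b≤a
well minimum |f| = |-10| = 10 (negative-definite)

10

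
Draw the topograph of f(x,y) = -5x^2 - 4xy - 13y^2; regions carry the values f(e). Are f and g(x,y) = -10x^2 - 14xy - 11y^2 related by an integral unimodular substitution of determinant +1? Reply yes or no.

D₁ = -244, D₂ = -244
f is negative-definite; reduce −f:
−f: reduced (well bottom): (5,4,13) with a≤c, −a<b≤a
flip sign back: reduced form of f is (-5,-4,-13)
g is negative-definite; reduce −g:
−g: translate: b→-6 (≡14 mod 20), so (10,14,11)→(10,-6,7)
−g: flip: (10,-6,7)→(7,6,10)
−g: reduced (well bottom): (7,6,10) with a≤c, −a<b≤a
flip sign back: reduced form of g is (-7,-6,-10)
reduced forms (-5, -4, -13) vs (-7, -6, -10) ⇒ inequivalent

no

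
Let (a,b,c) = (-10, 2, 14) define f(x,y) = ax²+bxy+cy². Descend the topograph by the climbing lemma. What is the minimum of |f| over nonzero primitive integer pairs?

descent: ρ → (14,-2,-10)
descent: ρ → (-10,22,2)  [lands on river]
river: ρ → (2,22,-10)
river: ρ → (-10,18,6)
river: ρ → (6,18,-10)
closes: descent 2, river 4
min |a| on river = 2

2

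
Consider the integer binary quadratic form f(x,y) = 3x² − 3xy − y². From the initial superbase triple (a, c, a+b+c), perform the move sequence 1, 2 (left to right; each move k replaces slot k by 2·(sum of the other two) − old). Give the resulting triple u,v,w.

start (3,-1,-1) = (f(1,0),f(0,1),f(1,1))
replace slot 1: 2·((-1)+(-1)) − 3 = -7 → (-7,-1,-1)
replace slot 2: 2·((-7)+(-1)) − (-1) = -15 → (-7,-15,-1)

-7,-15,-1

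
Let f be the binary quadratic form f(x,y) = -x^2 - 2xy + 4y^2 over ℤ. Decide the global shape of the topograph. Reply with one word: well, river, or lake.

D = b²−4ac = (-2)² − 4·(-1)·4 = 20
D > 0 non-square ⇒ indefinite ⇒ periodic river

river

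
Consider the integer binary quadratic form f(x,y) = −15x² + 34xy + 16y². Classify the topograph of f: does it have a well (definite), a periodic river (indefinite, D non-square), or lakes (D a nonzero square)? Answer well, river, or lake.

D = b²−4ac = 34² − 4·(-15)·16 = 2116
D = 46² is a perfect square ⇒ form factors over ℤ ⇒ lakes

lake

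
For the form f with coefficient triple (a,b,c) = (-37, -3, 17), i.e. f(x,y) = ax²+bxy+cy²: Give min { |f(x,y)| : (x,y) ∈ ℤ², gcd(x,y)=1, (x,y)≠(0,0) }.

descent: ρ → (17,37,-17)  [lands on river]
river: ρ → (-17,31,23)
river: ρ → (23,15,-25)
river: ρ → (-25,35,13)
river: ρ → (13,43,-13)
river: ρ → (-13,35,25)
river: ρ → (25,15,-23)
river: ρ → (-23,31,17)
closes: descent 1, river 8
min |a| on river = 13

13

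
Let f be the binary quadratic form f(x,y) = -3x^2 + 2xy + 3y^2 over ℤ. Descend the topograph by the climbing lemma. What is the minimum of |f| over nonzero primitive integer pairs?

river: ρ → (3,4,-2)
river: ρ → (-2,4,3)
river: ρ → (3,2,-3)
river: ρ → (-3,4,2)
river: ρ → (2,4,-3)
river: ρ → (-3,2,3)
closes: descent 0, river 6
min |a| on river = 2

2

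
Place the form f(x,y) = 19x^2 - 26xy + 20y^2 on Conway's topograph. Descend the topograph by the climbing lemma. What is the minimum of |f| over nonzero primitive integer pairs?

translate: b→12 (≡-26 mod 38), so (19,-26,20)→(19,12,13)
flip: (19,12,13)→(13,-12,19)
reduced (well bottom): (13,-12,19) with a≤c, −a<b≤a
well minimum = a = 13

13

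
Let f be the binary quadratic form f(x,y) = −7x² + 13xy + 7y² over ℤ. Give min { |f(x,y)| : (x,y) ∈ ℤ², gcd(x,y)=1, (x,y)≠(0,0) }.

river: ρ → (7,15,-5)
river: ρ → (-5,15,7)
river: ρ → (7,13,-7)
river: ρ → (-7,15,5)
river: ρ → (5,15,-7)
river: ρ → (-7,13,7)
closes: descent 0, river 6
min |a| on river = 5

5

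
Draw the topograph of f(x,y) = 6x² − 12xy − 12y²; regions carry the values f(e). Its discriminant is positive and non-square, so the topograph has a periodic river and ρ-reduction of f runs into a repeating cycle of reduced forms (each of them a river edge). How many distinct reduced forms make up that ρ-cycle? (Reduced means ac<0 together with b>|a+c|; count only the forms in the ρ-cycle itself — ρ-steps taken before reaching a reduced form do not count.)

D = 432, ⌊√D⌋ = 20
descent: ρ → (-12,12,6)  [lands on river]
river: ρ → (6,12,-12)
ρ-cycle length = 2 (tail of 1 descent step not counted)

2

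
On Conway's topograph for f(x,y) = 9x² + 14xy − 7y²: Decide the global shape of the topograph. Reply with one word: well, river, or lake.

D = b²−4ac = 14² − 4·9·(-7) = 448
D > 0 non-square ⇒ indefinite ⇒ periodic river

river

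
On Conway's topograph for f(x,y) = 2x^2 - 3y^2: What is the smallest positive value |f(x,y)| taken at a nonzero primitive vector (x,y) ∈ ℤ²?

descent: ρ → (-3,0,2)
descent: ρ → (2,4,-1)  [lands on river]
river: ρ → (-1,4,2)
closes: descent 2, river 2
min |a| on river = 1

1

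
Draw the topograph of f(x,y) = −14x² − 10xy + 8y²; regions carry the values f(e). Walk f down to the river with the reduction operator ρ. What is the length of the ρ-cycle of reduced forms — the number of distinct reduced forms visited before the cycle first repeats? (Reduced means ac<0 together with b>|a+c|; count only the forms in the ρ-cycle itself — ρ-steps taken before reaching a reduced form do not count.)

D = 548, ⌊√D⌋ = 23
descent: ρ → (8,10,-14)  [lands on river]
river: ρ → (-14,18,4)
river: ρ → (4,22,-4)
river: ρ → (-4,18,14)
river: ρ → (14,10,-8)
river: ρ → (-8,22,2)
river: ρ → (2,22,-8)
river: ρ → (-8,10,14)
river: ρ → (14,18,-4)
river: ρ → (-4,22,4)
river: ρ → (4,18,-14)
river: ρ → (-14,10,8)
river: ρ → (8,22,-2)
river: ρ → (-2,22,8)
ρ-cycle length = 14 (tail of 1 descent step not counted)

14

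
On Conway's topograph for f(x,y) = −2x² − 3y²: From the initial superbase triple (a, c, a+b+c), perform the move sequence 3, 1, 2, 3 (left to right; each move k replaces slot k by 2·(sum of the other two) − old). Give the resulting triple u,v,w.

start (-2,-3,-5) = (f(1,0),f(0,1),f(1,1))
replace slot 3: 2·((-2)+(-3)) − (-5) = -5 → (-2,-3,-5)
replace slot 1: 2·((-3)+(-5)) − (-2) = -14 → (-14,-3,-5)
replace slot 2: 2·((-14)+(-5)) − (-3) = -35 → (-14,-35,-5)
replace slot 3: 2·((-14)+(-35)) − (-5) = -93 → (-14,-35,-93)

-14,-35,-93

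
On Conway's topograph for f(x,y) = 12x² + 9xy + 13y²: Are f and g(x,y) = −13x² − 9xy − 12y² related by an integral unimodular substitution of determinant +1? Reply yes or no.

D₁ = -543, D₂ = -543
f: reduced (well bottom): (12,9,13) with a≤c, −a<b≤a
g is negative-definite; reduce −g:
−g: flip: (13,9,12)→(12,-9,13)
−g: reduced (well bottom): (12,-9,13) with a≤c, −a<b≤a
flip sign back: reduced form of g is (-12,9,-13)
reduced forms (12, 9, 13) vs (-12, 9, -13) ⇒ inequivalent

no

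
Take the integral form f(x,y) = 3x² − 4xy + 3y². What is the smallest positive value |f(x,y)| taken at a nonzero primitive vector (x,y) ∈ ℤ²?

translate: b→2 (≡-4 mod 6), so (3,-4,3)→(3,2,2)
flip: (3,2,2)→(2,-2,3)
translate: b→2 (≡-2 mod 4), so (2,-2,3)→(2,2,3)
reduced (well bottom): (2,2,3) with a≤c, −a<b≤a
well minimum = a = 2

2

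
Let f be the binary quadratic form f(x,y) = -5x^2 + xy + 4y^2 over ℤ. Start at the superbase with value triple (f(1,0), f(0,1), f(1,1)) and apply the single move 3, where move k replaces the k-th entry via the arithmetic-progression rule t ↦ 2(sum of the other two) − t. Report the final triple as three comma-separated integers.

start (-5,4,0) = (f(1,0),f(0,1),f(1,1))
replace slot 3: 2·((-5)+4) − 0 = -2 → (-5,4,-2)

-5,4,-2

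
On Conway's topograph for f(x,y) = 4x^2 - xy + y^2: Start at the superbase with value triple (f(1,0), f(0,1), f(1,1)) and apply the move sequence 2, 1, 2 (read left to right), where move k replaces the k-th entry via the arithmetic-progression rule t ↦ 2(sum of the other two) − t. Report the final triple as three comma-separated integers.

start (4,1,4) = (f(1,0),f(0,1),f(1,1))
replace slot 2: 2·(4+4) − 1 = 15 → (4,15,4)
replace slot 1: 2·(15+4) − 4 = 34 → (34,15,4)
replace slot 2: 2·(34+4) − 15 = 61 → (34,61,4)

34,61,4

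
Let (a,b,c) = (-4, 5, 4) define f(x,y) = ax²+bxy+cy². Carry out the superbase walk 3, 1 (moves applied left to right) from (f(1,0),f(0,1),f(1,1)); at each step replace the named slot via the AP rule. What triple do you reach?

start (-4,4,5) = (f(1,0),f(0,1),f(1,1))
replace slot 3: 2·((-4)+4) − 5 = -5 → (-4,4,-5)
replace slot 1: 2·(4+(-5)) − (-4) = 2 → (2,4,-5)

2,4,-5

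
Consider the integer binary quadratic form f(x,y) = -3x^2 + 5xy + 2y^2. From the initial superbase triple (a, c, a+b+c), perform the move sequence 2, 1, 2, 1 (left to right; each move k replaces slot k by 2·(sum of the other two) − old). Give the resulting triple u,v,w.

start (-3,2,4) = (f(1,0),f(0,1),f(1,1))
replace slot 2: 2·((-3)+4) − 2 = 0 → (-3,0,4)
replace slot 1: 2·(0+4) − (-3) = 11 → (11,0,4)
replace slot 2: 2·(11+4) − 0 = 30 → (11,30,4)
replace slot 1: 2·(30+4) − 11 = 57 → (57,30,4)

57,30,4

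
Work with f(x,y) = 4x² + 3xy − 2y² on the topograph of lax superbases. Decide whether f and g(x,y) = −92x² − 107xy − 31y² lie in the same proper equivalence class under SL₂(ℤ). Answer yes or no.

D₁ = 41, D₂ = 41
river cycle of f (length 10): (-2, 5, 2), (2, 3, -4), (-4, 5, 1), (1, 5, -4), (-4, 3, 2), (2, 5, -2), (-2, 3, 4), (4, 5, -1), (-1, 5, 4), (4, 3, -2)
river cycle of g (length 10): (-2, 5, 2), (2, 3, -4), (-4, 5, 1), (1, 5, -4), (-4, 3, 2), (2, 5, -2), (-2, 3, 4), (4, 5, -1), (-1, 5, 4), (4, 3, -2)
cycles coincide ⇒ equivalent

yes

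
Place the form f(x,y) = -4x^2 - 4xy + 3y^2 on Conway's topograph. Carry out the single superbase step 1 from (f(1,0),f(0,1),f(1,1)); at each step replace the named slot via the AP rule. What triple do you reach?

start (-4,3,-5) = (f(1,0),f(0,1),f(1,1))
replace slot 1: 2·(3+(-5)) − (-4) = 0 → (0,3,-5)

0,3,-5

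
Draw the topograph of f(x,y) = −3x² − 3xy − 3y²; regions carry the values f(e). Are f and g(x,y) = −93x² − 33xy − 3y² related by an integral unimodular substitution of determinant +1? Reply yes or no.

D₁ = -27, D₂ = -27
f is negative-definite; reduce −f:
−f: reduced (well bottom): (3,3,3) with a≤c, −a<b≤a
flip sign back: reduced form of f is (-3,-3,-3)
g is negative-definite; reduce −g:
−g: flip: (93,33,3)→(3,-33,93)
−g: translate: b→3 (≡-33 mod 6), so (3,-33,93)→(3,3,3)
−g: reduced (well bottom): (3,3,3) with a≤c, −a<b≤a
flip sign back: reduced form of g is (-3,-3,-3)
reduced forms (-3, -3, -3) vs (-3, -3, -3) ⇒ equivalent

yes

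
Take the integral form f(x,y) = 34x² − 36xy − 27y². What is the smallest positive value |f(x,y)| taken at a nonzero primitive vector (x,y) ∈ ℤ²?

descent: ρ → (-27,36,34)  [lands on river]
river: ρ → (34,32,-29)
river: ρ → (-29,26,37)
river: ρ → (37,48,-18)
river: ρ → (-18,60,19)
river: ρ → (19,54,-27)
river: ρ → (-27,54,19)
river: ρ → (19,60,-18)
river: ρ → (-18,48,37)
river: ρ → (37,26,-29)
river: ρ → (-29,32,34)
river: ρ → (34,36,-27)
river: ρ → (-27,18,43)
river: ρ → (43,68,-2)
river: ρ → (-2,68,43)
river: ρ → (43,18,-27)
closes: descent 1, river 16
min |a| on river = 2

2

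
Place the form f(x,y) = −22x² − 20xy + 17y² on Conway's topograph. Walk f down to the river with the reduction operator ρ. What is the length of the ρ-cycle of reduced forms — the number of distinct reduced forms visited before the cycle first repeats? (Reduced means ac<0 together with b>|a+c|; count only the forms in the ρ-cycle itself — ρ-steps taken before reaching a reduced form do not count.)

D = 1896, ⌊√D⌋ = 43
descent: ρ → (17,20,-22)  [lands on river]
river: ρ → (-22,24,15)
river: ρ → (15,36,-10)
river: ρ → (-10,24,33)
river: ρ → (33,42,-1)
river: ρ → (-1,42,33)
river: ρ → (33,24,-10)
river: ρ → (-10,36,15)
river: ρ → (15,24,-22)
river: ρ → (-22,20,17)
river: ρ → (17,14,-25)
river: ρ → (-25,36,6)
river: ρ → (6,36,-25)
river: ρ → (-25,14,17)
ρ-cycle length = 14 (tail of 1 descent step not counted)

14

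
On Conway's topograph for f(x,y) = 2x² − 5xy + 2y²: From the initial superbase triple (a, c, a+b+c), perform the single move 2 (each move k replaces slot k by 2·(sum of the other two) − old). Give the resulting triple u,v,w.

start (2,2,-1) = (f(1,0),f(0,1),f(1,1))
replace slot 2: 2·(2+(-1)) − 2 = 0 → (2,0,-1)

2,0,-1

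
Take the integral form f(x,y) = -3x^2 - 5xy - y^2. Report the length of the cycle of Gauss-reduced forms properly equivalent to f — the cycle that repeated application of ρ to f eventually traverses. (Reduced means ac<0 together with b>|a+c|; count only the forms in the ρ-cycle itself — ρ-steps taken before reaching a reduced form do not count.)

D = 13, ⌊√D⌋ = 3
descent: ρ → (-1,3,1)  [lands on river]
river: ρ → (1,3,-1)
ρ-cycle length = 2 (tail of 1 descent step not counted)

2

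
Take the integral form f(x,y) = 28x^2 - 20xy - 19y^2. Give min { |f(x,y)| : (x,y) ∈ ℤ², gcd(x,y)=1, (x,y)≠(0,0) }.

descent: ρ → (-19,20,28)  [lands on river]
river: ρ → (28,36,-11)
river: ρ → (-11,30,37)
river: ρ → (37,44,-4)
river: ρ → (-4,44,37)
river: ρ → (37,30,-11)
river: ρ → (-11,36,28)
river: ρ → (28,20,-19)
river: ρ → (-19,18,29)
river: ρ → (29,40,-8)
river: ρ → (-8,40,29)
river: ρ → (29,18,-19)
closes: descent 1, river 12
min |a| on river = 4

4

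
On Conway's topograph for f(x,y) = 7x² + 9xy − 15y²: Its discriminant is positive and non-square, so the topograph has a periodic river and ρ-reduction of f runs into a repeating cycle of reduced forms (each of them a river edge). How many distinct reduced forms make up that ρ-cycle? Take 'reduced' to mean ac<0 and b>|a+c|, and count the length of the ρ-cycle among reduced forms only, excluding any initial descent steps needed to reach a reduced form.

D = 501, ⌊√D⌋ = 22
river: ρ → (-15,21,1)
river: ρ → (1,21,-15)
river: ρ → (-15,9,7)
river: ρ → (7,19,-5)
river: ρ → (-5,21,3)
river: ρ → (3,21,-5)
river: ρ → (-5,19,7)
river: ρ → (7,9,-15)
ρ-cycle length = 8 (tail of 0 descent steps not counted)

8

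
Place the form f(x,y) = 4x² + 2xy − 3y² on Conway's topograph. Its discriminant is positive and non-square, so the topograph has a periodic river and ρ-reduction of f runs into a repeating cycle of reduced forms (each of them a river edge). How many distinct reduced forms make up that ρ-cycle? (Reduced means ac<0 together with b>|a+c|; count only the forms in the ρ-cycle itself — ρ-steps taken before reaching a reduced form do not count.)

D = 52, ⌊√D⌋ = 7
river: ρ → (-3,4,3)
river: ρ → (3,2,-4)
river: ρ → (-4,6,1)
river: ρ → (1,6,-4)
river: ρ → (-4,2,3)
river: ρ → (3,4,-3)
river: ρ → (-3,2,4)
river: ρ → (4,6,-1)
river: ρ → (-1,6,4)
river: ρ → (4,2,-3)
ρ-cycle length = 10 (tail of 0 descent steps not counted)

10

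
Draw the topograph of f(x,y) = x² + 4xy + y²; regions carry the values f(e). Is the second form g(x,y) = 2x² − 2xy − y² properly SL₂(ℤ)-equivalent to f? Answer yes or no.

D₁ = 12, D₂ = 12
river cycle of f (length 2): (1, 2, -2), (-2, 2, 1)
river cycle of g (length 2): (-1, 2, 2), (2, 2, -1)
cycles differ ⇒ inequivalent

no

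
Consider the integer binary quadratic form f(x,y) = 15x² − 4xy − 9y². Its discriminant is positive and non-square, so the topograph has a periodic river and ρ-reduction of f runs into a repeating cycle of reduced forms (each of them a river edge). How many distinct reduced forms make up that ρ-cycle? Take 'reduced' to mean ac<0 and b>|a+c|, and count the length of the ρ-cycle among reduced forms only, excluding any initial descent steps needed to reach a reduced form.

D = 556, ⌊√D⌋ = 23
descent: ρ → (-9,22,2)  [lands on river]
river: ρ → (2,22,-9)
river: ρ → (-9,14,10)
river: ρ → (10,6,-13)
river: ρ → (-13,20,3)
river: ρ → (3,22,-6)
river: ρ → (-6,14,15)
river: ρ → (15,16,-5)
river: ρ → (-5,14,18)
river: ρ → (18,22,-1)
river: ρ → (-1,22,18)
river: ρ → (18,14,-5)
river: ρ → (-5,16,15)
river: ρ → (15,14,-6)
river: ρ → (-6,22,3)
river: ρ → (3,20,-13)
river: ρ → (-13,6,10)
river: ρ → (10,14,-9)
ρ-cycle length = 18 (tail of 1 descent step not counted)

18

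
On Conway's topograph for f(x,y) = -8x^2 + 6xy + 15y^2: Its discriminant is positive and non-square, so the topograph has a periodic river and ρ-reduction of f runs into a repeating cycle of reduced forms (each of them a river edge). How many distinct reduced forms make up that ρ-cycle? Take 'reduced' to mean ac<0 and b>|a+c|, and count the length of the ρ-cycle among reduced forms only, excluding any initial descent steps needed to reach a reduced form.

D = 516, ⌊√D⌋ = 22
descent: ρ → (15,-6,-8)
descent: ρ → (-8,22,1)  [lands on river]
river: ρ → (1,22,-8)
river: ρ → (-8,10,13)
river: ρ → (13,16,-5)
river: ρ → (-5,14,16)
river: ρ → (16,18,-3)
river: ρ → (-3,18,16)
river: ρ → (16,14,-5)
river: ρ → (-5,16,13)
river: ρ → (13,10,-8)
ρ-cycle length = 10 (tail of 2 descent steps not counted)

10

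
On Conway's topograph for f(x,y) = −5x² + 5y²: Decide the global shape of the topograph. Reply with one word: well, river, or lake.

D = b²−4ac = 0² − 4·(-5)·5 = 100
D = 10² is a perfect square ⇒ form factors over ℤ ⇒ lakes

lake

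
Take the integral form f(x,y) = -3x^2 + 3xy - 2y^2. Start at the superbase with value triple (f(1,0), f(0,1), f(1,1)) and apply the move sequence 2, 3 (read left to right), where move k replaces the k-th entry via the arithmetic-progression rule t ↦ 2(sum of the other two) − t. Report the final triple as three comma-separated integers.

start (-3,-2,-2) = (f(1,0),f(0,1),f(1,1))
replace slot 2: 2·((-3)+(-2)) − (-2) = -8 → (-3,-8,-2)
replace slot 3: 2·((-3)+(-8)) − (-2) = -20 → (-3,-8,-20)

-3,-8,-20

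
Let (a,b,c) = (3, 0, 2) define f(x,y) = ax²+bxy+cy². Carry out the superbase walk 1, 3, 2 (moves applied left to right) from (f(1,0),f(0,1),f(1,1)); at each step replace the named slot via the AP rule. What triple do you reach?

start (3,2,5) = (f(1,0),f(0,1),f(1,1))
replace slot 1: 2·(2+5) − 3 = 11 → (11,2,5)
replace slot 3: 2·(11+2) − 5 = 21 → (11,2,21)
replace slot 2: 2·(11+21) − 2 = 62 → (11,62,21)

11,62,21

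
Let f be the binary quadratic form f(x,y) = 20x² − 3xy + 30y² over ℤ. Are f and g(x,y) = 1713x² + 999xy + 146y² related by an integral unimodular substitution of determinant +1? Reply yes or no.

D₁ = -2391, D₂ = -2391
f: reduced (well bottom): (20,-3,30) with a≤c, −a<b≤a
g: flip: (1713,999,146)→(146,-999,1713)
g: translate: b→-123 (≡-999 mod 292), so (146,-999,1713)→(146,-123,30)
g: flip: (146,-123,30)→(30,123,146)
g: translate: b→3 (≡123 mod 60), so (30,123,146)→(30,3,20)
g: flip: (30,3,20)→(20,-3,30)
g: reduced (well bottom): (20,-3,30) with a≤c, −a<b≤a
reduced forms (20, -3, 30) vs (20, -3, 30) ⇒ equivalent

yes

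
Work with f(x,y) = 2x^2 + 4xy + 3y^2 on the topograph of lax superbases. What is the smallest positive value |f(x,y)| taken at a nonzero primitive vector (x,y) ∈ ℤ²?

translate: b→0 (≡4 mod 4), so (2,4,3)→(2,0,1)
flip: (2,0,1)→(1,0,2)
reduced (well bottom): (1,0,2) with a≤c, −a<b≤a
well minimum = a = 1

1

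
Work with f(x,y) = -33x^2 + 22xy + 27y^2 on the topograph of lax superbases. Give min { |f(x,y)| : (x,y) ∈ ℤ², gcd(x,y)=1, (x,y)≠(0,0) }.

river: ρ → (27,32,-28)
river: ρ → (-28,24,31)
river: ρ → (31,38,-21)
river: ρ → (-21,46,23)
river: ρ → (23,46,-21)
river: ρ → (-21,38,31)
river: ρ → (31,24,-28)
river: ρ → (-28,32,27)
river: ρ → (27,22,-33)
river: ρ → (-33,44,16)
river: ρ → (16,52,-21)
river: ρ → (-21,32,36)
river: ρ → (36,40,-17)
river: ρ → (-17,62,3)
river: ρ → (3,58,-57)
river: ρ → (-57,56,4)
river: ρ → (4,56,-57)
river: ρ → (-57,58,3)
river: ρ → (3,62,-17)
river: ρ → (-17,40,36)
river: ρ → (36,32,-21)
river: ρ → (-21,52,16)
river: ρ → (16,44,-33)
river: ρ → (-33,22,27)
closes: descent 0, river 24
min |a| on river = 3

3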